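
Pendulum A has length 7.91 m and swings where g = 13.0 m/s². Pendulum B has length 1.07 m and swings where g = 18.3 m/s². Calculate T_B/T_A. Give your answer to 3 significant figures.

0.310

T = 2π√(L/g), so T_B/T_A = √((L_B/g_B)/(L_A/g_A)) = √((1.07/18.3)/(7.91/13.0)) = 0.310.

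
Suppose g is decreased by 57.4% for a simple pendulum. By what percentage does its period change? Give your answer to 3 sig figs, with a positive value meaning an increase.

T ∝ 1/√g, so T'/T = 1/√(0.4260) = 1.532.
Percentage change in T = (1.532 − 1) × 100% = 53.2%.

53.2%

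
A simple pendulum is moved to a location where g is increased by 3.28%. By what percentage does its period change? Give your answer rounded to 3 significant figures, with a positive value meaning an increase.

T ∝ 1/√g, so T'/T = 1/√(1.033) = 0.9840.
Percentage change in T = (0.9840 − 1) × 100% = -1.60%.

-1.60%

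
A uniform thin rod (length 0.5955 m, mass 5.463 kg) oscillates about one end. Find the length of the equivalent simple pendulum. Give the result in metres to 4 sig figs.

0.3970 m

The equivalent simple-pendulum length is L_eq = I/(md), where I is about the pivot and d = 0.29775 m.
I_cm = (1/12)mL² = 0.16144 kg·m², so I = I_cm + md² = 0.16144 + 0.48432 = 0.64576 kg·m².
L_eq = 0.64576/(5.463 × 0.29775) = 0.3970 m.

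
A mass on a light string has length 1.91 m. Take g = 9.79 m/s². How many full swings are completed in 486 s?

T = 2π√(L/g) = 2π√(1.91/9.79) = 2.775 s.
Number of complete oscillations = ⌊486/2.775⌋ = ⌊175.1⌋ = 175.

175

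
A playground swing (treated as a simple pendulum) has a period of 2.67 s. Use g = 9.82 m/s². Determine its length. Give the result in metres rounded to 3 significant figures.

1.77 m

From T = 2π√(L/g), L = gT²/(4π²) = 9.82 × 2.670²/(4π²) = 1.77 m.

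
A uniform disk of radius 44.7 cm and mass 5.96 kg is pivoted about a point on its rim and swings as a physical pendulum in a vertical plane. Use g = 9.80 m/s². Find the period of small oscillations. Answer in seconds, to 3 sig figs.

I_cm = ½mr² = 0.5954 kg·m². The pivot is at distance d = 0.447 m from the centre of mass.
By the parallel-axis theorem, I = I_cm + md² = 0.5954 + 1.191 = 1.786 kg·m².
T = 2π√(I/(mgd)) = 2π√(1.786/(5.96 × 9.80 × 0.447)) = 1.64 s.

1.64 s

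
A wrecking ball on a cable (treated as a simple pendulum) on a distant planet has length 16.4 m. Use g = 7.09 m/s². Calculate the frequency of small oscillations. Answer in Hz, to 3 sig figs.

T = 2π√(L/g) = 2π√(16.4/7.09) = 9.556 s, so f = 1/T = 0.105 Hz.

0.105 Hz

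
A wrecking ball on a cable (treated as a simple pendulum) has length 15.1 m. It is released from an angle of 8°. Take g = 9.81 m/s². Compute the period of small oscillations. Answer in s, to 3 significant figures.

T = 2π√(L/g) = 2π√(15.1/9.81) = 2π × 1.241 = 7.80 s.

7.80 s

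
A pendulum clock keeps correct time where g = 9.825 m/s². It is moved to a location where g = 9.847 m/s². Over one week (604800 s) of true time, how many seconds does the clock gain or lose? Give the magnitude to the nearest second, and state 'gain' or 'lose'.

gain 677 s

The clock's period scales as T ∝ 1/√g, so T'/T = √(9.825/9.847) = 0.998882.
In 604800 s of true time the clock registers 604800/0.998882 = 605476.8 s, so it gains 677 s.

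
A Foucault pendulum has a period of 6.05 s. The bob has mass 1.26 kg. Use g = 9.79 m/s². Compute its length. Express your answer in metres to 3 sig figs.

9.08 m

From T = 2π√(L/g), L = gT²/(4π²) = 9.79 × 6.050²/(4π²) = 9.08 m.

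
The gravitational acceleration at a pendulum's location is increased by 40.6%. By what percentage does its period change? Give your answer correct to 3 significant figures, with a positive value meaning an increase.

-15.7%

T ∝ 1/√g, so T'/T = 1/√(1.406) = 0.8433.
Percentage change in T = (0.8433 − 1) × 100% = -15.7%.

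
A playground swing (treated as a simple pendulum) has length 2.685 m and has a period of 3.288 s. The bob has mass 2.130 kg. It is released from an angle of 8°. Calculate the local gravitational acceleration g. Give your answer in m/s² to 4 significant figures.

From T = 2π√(L/g), g = 4π²L/T² = 4π² × 2.685/3.2880² = 9.805 m/s².

9.805 m/s²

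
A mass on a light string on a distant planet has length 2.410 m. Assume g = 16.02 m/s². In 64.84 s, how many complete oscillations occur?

T = 2π√(L/g) = 2π√(2.410/16.02) = 2.4370 s.
Number of complete oscillations = ⌊64.84/2.4370⌋ = ⌊26.606⌋ = 26.

26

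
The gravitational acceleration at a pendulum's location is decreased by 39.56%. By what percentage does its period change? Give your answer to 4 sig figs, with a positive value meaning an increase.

T ∝ 1/√g, so T'/T = 1/√(0.60440) = 1.2863.
Percentage change in T = (1.2863 − 1) × 100% = 28.63%.

28.63%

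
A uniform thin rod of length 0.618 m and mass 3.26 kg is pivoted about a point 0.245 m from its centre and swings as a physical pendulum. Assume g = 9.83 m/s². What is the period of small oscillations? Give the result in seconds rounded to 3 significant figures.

1.23 s

For a physical pendulum T = 2π√(I/(mgd)), with d = 0.2450 m from pivot to centre of mass.
I_cm = mL²/12 = 3.26 × 0.618²/12 = 0.1038 kg·m²; I = I_cm + md² = 0.1038 + 3.26 × 0.2450² = 0.2994 kg·m².
T = 2π√(0.2994/(3.26 × 9.83 × 0.2450)) = 1.23 s.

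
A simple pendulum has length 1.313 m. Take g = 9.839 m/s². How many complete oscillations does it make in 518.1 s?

T = 2π√(L/g) = 2π√(1.313/9.839) = 2.2953 s.
Number of complete oscillations = ⌊518.1/2.2953⌋ = ⌊225.72⌋ = 225.

225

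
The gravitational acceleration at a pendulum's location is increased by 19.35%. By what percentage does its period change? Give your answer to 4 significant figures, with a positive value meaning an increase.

-8.465%

T ∝ 1/√g, so T'/T = 1/√(1.1935) = 0.91535.
Percentage change in T = (0.91535 − 1) × 100% = -8.465%.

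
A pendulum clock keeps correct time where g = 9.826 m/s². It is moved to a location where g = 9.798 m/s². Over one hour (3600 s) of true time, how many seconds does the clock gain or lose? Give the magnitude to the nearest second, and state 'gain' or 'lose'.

lose 5 s

The clock's period scales as T ∝ 1/√g, so T'/T = √(9.826/9.798) = 1.00143.
In 3600 s of true time the clock registers 3600/1.00143 = 3594.9 s, so it loses 5 s.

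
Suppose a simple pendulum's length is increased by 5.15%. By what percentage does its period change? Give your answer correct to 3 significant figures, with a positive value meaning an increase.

2.54%

T ∝ √L, so T'/T = √(1.052) = 1.025.
Percentage change in T = (1.025 − 1) × 100% = 2.54%.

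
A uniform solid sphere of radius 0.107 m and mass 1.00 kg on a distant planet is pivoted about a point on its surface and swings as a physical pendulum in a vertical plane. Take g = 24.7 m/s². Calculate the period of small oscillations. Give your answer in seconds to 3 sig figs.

0.489 s

I_cm = (2/5)mr² = 0.004580 kg·m². The pivot is at distance d = 0.107 m from the centre of mass.
By the parallel-axis theorem, I = I_cm + md² = 0.004580 + 0.01145 = 0.01603 kg·m².
T = 2π√(I/(mgd)) = 2π√(0.01603/(1.00 × 24.7 × 0.107)) = 0.489 s.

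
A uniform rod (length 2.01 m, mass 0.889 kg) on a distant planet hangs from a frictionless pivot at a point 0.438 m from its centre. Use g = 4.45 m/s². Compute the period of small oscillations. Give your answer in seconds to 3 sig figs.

For a physical pendulum T = 2π√(I/(mgd)), with d = 0.4380 m from pivot to centre of mass.
I_cm = mL²/12 = 0.889 × 2.01²/12 = 0.2993 kg·m²; I = I_cm + md² = 0.2993 + 0.889 × 0.4380² = 0.4699 kg·m².
T = 2π√(0.4699/(0.889 × 4.45 × 0.4380)) = 3.27 s.

3.27 s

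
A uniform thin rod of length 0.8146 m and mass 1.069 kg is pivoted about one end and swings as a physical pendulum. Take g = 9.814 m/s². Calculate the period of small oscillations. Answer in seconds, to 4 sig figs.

1.478 s

For a physical pendulum T = 2π√(I/(mgd)), with d = 0.40730 m from pivot to centre of mass.
I_cm = mL²/12 = 1.069 × 0.8146²/12 = 0.059113 kg·m²; I = I_cm + md² = 0.059113 + 1.069 × 0.40730² = 0.23645 kg·m².
T = 2π√(0.23645/(1.069 × 9.814 × 0.40730)) = 1.478 s.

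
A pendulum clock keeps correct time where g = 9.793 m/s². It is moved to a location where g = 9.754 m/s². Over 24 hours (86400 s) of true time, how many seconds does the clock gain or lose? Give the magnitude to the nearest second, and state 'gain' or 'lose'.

The clock's period scales as T ∝ 1/√g, so T'/T = √(9.793/9.754) = 1.00200.
In 86400 s of true time the clock registers 86400/1.00200 = 86227.8 s, so it loses 172 s.

lose 172 s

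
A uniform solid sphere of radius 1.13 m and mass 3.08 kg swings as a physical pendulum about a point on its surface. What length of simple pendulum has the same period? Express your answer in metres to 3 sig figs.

1.58 m

The equivalent simple-pendulum length is L_eq = I/(md), where I is about the pivot and d = 1.130 m.
I_cm = (2/5)mR² = 1.573 kg·m², so I = I_cm + md² = 1.573 + 3.933 = 5.506 kg·m².
L_eq = 5.506/(3.08 × 1.130) = 1.58 m.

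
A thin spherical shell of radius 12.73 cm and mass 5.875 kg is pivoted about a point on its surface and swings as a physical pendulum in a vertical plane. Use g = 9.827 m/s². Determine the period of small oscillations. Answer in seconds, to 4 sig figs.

I_cm = (2/3)mr² = 0.063471 kg·m². The pivot is at distance d = 0.1273 m from the centre of mass.
By the parallel-axis theorem, I = I_cm + md² = 0.063471 + 0.095206 = 0.15868 kg·m².
T = 2π√(I/(mgd)) = 2π√(0.15868/(5.875 × 9.827 × 0.1273)) = 0.9232 s.

0.9232 s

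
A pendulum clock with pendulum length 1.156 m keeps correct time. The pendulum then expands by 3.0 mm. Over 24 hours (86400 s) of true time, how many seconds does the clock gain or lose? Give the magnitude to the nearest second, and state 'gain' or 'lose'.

T ∝ √L, so T'/T = √(1.15900/1.156) = 1.00130.
In 86400 s of true time the clock registers 86400/1.00130 = 86288.1 s, so it loses 112 s.

lose 112 s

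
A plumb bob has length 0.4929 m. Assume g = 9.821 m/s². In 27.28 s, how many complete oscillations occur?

19

T = 2π√(L/g) = 2π√(0.4929/9.821) = 1.4076 s.
Number of complete oscillations = ⌊27.28/1.4076⌋ = ⌊19.380⌋ = 19.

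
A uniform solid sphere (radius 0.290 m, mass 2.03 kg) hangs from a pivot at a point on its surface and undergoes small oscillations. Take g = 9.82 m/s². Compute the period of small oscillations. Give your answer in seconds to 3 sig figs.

I_cm = (2/5)mr² = 0.06829 kg·m². The pivot is at distance d = 0.290 m from the centre of mass.
By the parallel-axis theorem, I = I_cm + md² = 0.06829 + 0.1707 = 0.2390 kg·m².
T = 2π√(I/(mgd)) = 2π√(0.2390/(2.03 × 9.82 × 0.290)) = 1.28 s.

1.28 s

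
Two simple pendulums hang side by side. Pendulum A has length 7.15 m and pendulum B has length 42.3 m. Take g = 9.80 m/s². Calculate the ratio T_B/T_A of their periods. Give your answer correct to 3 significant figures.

T ∝ √L, so T_B/T_A = √(L_B/L_A) = √(42.3/7.15) = 2.43.

2.43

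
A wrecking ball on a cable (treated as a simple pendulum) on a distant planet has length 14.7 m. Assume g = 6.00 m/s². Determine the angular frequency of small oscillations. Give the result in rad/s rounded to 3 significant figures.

ω = √(g/L) = √(6.00/14.7) = 0.639 rad/s.

0.639 rad/s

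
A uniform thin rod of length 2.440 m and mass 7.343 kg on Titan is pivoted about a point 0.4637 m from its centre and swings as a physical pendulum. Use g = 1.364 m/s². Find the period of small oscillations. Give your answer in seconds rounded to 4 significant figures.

6.662 s

For a physical pendulum T = 2π√(I/(mgd)), with d = 0.46370 m from pivot to centre of mass.
I_cm = mL²/12 = 7.343 × 2.440²/12 = 3.6431 kg·m²; I = I_cm + md² = 3.6431 + 7.343 × 0.46370² = 5.2220 kg·m².
T = 2π√(5.2220/(7.343 × 1.364 × 0.46370)) = 6.662 s.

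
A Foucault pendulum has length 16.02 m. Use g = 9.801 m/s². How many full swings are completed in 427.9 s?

T = 2π√(L/g) = 2π√(16.02/9.801) = 8.0330 s.
Number of complete oscillations = ⌊427.9/8.0330⌋ = ⌊53.268⌋ = 53.

53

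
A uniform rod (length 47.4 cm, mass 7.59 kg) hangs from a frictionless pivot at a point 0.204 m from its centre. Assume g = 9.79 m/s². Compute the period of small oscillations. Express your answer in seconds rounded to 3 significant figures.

For a physical pendulum T = 2π√(I/(mgd)), with d = 0.2040 m from pivot to centre of mass.
I_cm = mL²/12 = 7.59 × 0.474²/12 = 0.1421 kg·m²; I = I_cm + md² = 0.1421 + 7.59 × 0.2040² = 0.4580 kg·m².
T = 2π√(0.4580/(7.59 × 9.79 × 0.2040)) = 1.09 s.

1.09 s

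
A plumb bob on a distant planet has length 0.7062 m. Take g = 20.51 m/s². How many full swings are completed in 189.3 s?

T = 2π√(L/g) = 2π√(0.7062/20.51) = 1.1659 s.
Number of complete oscillations = ⌊189.3/1.1659⌋ = ⌊162.36⌋ = 162.

162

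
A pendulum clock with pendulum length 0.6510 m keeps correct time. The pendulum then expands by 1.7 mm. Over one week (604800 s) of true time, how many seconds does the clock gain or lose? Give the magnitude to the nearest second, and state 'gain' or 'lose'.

T ∝ √L, so T'/T = √(0.65270/0.6510) = 1.00130.
In 604800 s of true time the clock registers 604800/1.00130 = 604011.9 s, so it loses 788 s.

lose 788 s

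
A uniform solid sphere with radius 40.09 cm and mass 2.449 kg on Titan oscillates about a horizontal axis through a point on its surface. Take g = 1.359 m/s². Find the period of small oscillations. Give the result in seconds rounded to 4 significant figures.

I_cm = (2/5)mr² = 0.15744 kg·m². The pivot is at distance d = 0.4009 m from the centre of mass.
By the parallel-axis theorem, I = I_cm + md² = 0.15744 + 0.39361 = 0.55105 kg·m².
T = 2π√(I/(mgd)) = 2π√(0.55105/(2.449 × 1.359 × 0.4009)) = 4.038 s.

4.038 s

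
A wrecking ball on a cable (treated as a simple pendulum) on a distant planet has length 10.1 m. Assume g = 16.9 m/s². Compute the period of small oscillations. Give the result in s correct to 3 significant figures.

4.86 s

T = 2π√(L/g) = 2π√(10.1/16.9) = 2π × 0.7731 = 4.86 s.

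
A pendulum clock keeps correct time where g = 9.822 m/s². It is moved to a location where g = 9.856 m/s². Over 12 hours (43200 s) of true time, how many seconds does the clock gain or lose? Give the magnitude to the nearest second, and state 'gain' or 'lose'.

The clock's period scales as T ∝ 1/√g, so T'/T = √(9.822/9.856) = 0.998274.
In 43200 s of true time the clock registers 43200/0.998274 = 43274.7 s, so it gains 75 s.

gain 75 s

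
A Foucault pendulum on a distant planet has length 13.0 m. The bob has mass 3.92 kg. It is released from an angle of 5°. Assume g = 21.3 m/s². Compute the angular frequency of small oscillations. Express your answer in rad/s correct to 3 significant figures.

1.28 rad/s

ω = √(g/L) = √(21.3/13.0) = 1.28 rad/s.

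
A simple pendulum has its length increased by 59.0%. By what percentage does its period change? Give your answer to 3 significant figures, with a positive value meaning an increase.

T ∝ √L, so T'/T = √(1.590) = 1.261.
Percentage change in T = (1.261 − 1) × 100% = 26.1%.

26.1%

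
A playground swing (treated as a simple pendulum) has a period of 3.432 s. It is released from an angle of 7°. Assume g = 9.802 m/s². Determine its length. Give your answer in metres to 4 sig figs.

From T = 2π√(L/g), L = gT²/(4π²) = 9.802 × 3.4320²/(4π²) = 2.924 m.

2.924 m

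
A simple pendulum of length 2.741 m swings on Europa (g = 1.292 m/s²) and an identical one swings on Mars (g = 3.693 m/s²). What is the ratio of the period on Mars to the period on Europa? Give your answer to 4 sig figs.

0.5915

T ∝ 1/√g, so T₂/T₁ = √(g₁/g₂) = √(1.292/3.693) = 0.5915.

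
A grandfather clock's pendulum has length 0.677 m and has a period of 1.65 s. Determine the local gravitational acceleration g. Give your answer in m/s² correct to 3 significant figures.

From T = 2π√(L/g), g = 4π²L/T² = 4π² × 0.677/1.650² = 9.82 m/s².

9.82 m/s²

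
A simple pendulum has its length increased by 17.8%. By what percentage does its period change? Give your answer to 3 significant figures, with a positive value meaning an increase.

8.54%

T ∝ √L, so T'/T = √(1.178) = 1.085.
Percentage change in T = (1.085 − 1) × 100% = 8.54%.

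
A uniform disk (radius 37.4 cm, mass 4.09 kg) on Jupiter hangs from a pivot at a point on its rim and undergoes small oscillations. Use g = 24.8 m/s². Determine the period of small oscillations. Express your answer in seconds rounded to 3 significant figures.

I_cm = ½mr² = 0.2860 kg·m². The pivot is at distance d = 0.374 m from the centre of mass.
By the parallel-axis theorem, I = I_cm + md² = 0.2860 + 0.5721 = 0.8581 kg·m².
T = 2π√(I/(mgd)) = 2π√(0.8581/(4.09 × 24.8 × 0.374)) = 0.945 s.

0.945 s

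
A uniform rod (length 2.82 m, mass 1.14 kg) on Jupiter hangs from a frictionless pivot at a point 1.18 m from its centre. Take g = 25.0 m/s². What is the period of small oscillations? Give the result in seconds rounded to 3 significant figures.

For a physical pendulum T = 2π√(I/(mgd)), with d = 1.180 m from pivot to centre of mass.
I_cm = mL²/12 = 1.14 × 2.82²/12 = 0.7555 kg·m²; I = I_cm + md² = 0.7555 + 1.14 × 1.180² = 2.343 kg·m².
T = 2π√(2.343/(1.14 × 25.0 × 1.180)) = 1.66 s.

1.66 s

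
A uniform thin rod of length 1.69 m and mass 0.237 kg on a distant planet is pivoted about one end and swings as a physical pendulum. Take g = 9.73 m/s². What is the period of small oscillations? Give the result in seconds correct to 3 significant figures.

2.14 s

For a physical pendulum T = 2π√(I/(mgd)), with d = 0.8450 m from pivot to centre of mass.
I_cm = mL²/12 = 0.237 × 1.69²/12 = 0.05641 kg·m²; I = I_cm + md² = 0.05641 + 0.237 × 0.8450² = 0.2256 kg·m².
T = 2π√(0.2256/(0.237 × 9.73 × 0.8450)) = 2.14 s.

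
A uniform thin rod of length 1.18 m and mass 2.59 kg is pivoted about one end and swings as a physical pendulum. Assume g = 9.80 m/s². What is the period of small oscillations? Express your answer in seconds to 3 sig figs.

1.78 s

For a physical pendulum T = 2π√(I/(mgd)), with d = 0.5900 m from pivot to centre of mass.
I_cm = mL²/12 = 2.59 × 1.18²/12 = 0.3005 kg·m²; I = I_cm + md² = 0.3005 + 2.59 × 0.5900² = 1.202 kg·m².
T = 2π√(1.202/(2.59 × 9.80 × 0.5900)) = 1.78 s.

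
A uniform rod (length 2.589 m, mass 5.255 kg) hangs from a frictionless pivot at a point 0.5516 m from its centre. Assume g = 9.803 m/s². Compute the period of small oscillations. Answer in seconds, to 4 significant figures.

For a physical pendulum T = 2π√(I/(mgd)), with d = 0.55160 m from pivot to centre of mass.
I_cm = mL²/12 = 5.255 × 2.589²/12 = 2.9353 kg·m²; I = I_cm + md² = 2.9353 + 5.255 × 0.55160² = 4.5342 kg·m².
T = 2π√(4.5342/(5.255 × 9.803 × 0.55160)) = 2.510 s.

2.510 s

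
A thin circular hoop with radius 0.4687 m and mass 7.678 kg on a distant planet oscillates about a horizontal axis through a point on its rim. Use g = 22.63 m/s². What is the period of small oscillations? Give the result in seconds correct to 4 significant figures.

I_cm = mr² = 1.6867 kg·m². The pivot is at distance d = 0.4687 m from the centre of mass.
By the parallel-axis theorem, I = I_cm + md² = 1.6867 + 1.6867 = 3.3734 kg·m².
T = 2π√(I/(mgd)) = 2π√(3.3734/(7.678 × 22.63 × 0.4687)) = 1.279 s.

1.279 s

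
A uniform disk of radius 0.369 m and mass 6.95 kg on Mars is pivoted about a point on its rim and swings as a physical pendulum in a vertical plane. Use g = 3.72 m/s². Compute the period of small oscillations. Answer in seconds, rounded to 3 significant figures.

I_cm = ½mr² = 0.4732 kg·m². The pivot is at distance d = 0.369 m from the centre of mass.
By the parallel-axis theorem, I = I_cm + md² = 0.4732 + 0.9463 = 1.419 kg·m².
T = 2π√(I/(mgd)) = 2π√(1.419/(6.95 × 3.72 × 0.369)) = 2.42 s.

2.42 s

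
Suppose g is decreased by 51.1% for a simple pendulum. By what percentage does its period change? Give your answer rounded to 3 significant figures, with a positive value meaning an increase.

43.0%

T ∝ 1/√g, so T'/T = 1/√(0.4890) = 1.430.
Percentage change in T = (1.430 − 1) × 100% = 43.0%.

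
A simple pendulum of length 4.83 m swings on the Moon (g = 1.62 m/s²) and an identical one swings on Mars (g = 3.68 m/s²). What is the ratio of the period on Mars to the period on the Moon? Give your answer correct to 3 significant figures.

T ∝ 1/√g, so T₂/T₁ = √(g₁/g₂) = √(1.62/3.68) = 0.663.

0.663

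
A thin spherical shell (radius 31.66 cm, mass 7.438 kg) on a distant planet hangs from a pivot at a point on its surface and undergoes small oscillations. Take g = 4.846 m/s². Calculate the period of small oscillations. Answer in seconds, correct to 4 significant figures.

2.073 s

I_cm = (2/3)mr² = 0.49703 kg·m². The pivot is at distance d = 0.3166 m from the centre of mass.
By the parallel-axis theorem, I = I_cm + md² = 0.49703 + 0.74555 = 1.2426 kg·m².
T = 2π√(I/(mgd)) = 2π√(1.2426/(7.438 × 4.846 × 0.3166)) = 2.073 s.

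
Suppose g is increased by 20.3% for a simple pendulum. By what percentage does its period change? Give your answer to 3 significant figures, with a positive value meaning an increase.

T ∝ 1/√g, so T'/T = 1/√(1.203) = 0.9117.
Percentage change in T = (0.9117 − 1) × 100% = -8.83%.

-8.83%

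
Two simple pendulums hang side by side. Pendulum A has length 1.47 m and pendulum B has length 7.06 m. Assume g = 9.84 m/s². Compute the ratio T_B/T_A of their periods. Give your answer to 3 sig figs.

2.19

T ∝ √L, so T_B/T_A = √(L_B/L_A) = √(7.06/1.47) = 2.19.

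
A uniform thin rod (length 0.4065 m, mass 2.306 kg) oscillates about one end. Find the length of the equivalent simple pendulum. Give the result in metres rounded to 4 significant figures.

The equivalent simple-pendulum length is L_eq = I/(md), where I is about the pivot and d = 0.20325 m.
I_cm = (1/12)mL² = 0.031754 kg·m², so I = I_cm + md² = 0.031754 + 0.095262 = 0.12702 kg·m².
L_eq = 0.12702/(2.306 × 0.20325) = 0.2710 m.

0.2710 m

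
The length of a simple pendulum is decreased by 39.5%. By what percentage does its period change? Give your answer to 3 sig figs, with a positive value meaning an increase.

T ∝ √L, so T'/T = √(0.6050) = 0.7778.
Percentage change in T = (0.7778 − 1) × 100% = -22.2%.

-22.2%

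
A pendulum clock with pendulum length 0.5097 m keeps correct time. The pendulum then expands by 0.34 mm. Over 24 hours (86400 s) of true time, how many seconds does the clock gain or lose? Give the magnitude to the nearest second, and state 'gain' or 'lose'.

T ∝ √L, so T'/T = √(0.51004/0.5097) = 1.00033.
In 86400 s of true time the clock registers 86400/1.00033 = 86371.2 s, so it loses 29 s.

lose 29 s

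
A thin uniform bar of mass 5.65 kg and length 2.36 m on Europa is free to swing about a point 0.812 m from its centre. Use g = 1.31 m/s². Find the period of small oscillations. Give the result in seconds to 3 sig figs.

For a physical pendulum T = 2π√(I/(mgd)), with d = 0.8120 m from pivot to centre of mass.
I_cm = mL²/12 = 5.65 × 2.36²/12 = 2.622 kg·m²; I = I_cm + md² = 2.622 + 5.65 × 0.8120² = 6.348 kg·m².
T = 2π√(6.348/(5.65 × 1.31 × 0.8120)) = 6.46 s.

6.46 s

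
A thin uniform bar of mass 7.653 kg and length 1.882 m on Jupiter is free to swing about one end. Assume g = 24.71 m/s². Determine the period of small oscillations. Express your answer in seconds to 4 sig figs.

For a physical pendulum T = 2π√(I/(mgd)), with d = 0.94100 m from pivot to centre of mass.
I_cm = mL²/12 = 7.653 × 1.882²/12 = 2.2589 kg·m²; I = I_cm + md² = 2.2589 + 7.653 × 0.94100² = 9.0354 kg·m².
T = 2π√(9.0354/(7.653 × 24.71 × 0.94100)) = 1.416 s.

1.416 s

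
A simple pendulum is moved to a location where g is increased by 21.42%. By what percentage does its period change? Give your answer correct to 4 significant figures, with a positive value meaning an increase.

-9.248%

T ∝ 1/√g, so T'/T = 1/√(1.2142) = 0.90752.
Percentage change in T = (0.90752 − 1) × 100% = -9.248%.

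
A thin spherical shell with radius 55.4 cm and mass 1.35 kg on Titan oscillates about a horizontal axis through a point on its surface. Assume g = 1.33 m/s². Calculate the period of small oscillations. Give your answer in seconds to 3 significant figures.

5.24 s

I_cm = (2/3)mr² = 0.2762 kg·m². The pivot is at distance d = 0.554 m from the centre of mass.
By the parallel-axis theorem, I = I_cm + md² = 0.2762 + 0.4143 = 0.6906 kg·m².
T = 2π√(I/(mgd)) = 2π√(0.6906/(1.35 × 1.33 × 0.554)) = 5.24 s.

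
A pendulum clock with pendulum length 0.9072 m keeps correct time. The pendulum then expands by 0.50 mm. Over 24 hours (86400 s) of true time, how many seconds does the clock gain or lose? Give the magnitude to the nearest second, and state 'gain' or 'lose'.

T ∝ √L, so T'/T = √(0.90770/0.9072) = 1.00028.
In 86400 s of true time the clock registers 86400/1.00028 = 86376.2 s, so it loses 24 s.

lose 24 s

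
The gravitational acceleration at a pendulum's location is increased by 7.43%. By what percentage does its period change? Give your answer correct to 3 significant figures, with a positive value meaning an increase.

T ∝ 1/√g, so T'/T = 1/√(1.074) = 0.9648.
Percentage change in T = (0.9648 − 1) × 100% = -3.52%.

-3.52%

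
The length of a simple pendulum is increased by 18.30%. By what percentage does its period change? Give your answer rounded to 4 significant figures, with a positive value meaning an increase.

T ∝ √L, so T'/T = √(1.1830) = 1.0877.
Percentage change in T = (1.0877 − 1) × 100% = 8.766%.

8.766%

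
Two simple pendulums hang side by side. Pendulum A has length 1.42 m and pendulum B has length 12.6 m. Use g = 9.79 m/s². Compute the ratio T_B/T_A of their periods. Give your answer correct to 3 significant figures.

T ∝ √L, so T_B/T_A = √(L_B/L_A) = √(12.6/1.42) = 2.98.

2.98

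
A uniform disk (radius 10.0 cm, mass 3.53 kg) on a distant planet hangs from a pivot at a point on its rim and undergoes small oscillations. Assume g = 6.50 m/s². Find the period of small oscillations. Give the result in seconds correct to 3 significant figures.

0.954 s

I_cm = ½mr² = 0.01765 kg·m². The pivot is at distance d = 0.100 m from the centre of mass.
By the parallel-axis theorem, I = I_cm + md² = 0.01765 + 0.03530 = 0.05295 kg·m².
T = 2π√(I/(mgd)) = 2π√(0.05295/(3.53 × 6.50 × 0.100)) = 0.954 s.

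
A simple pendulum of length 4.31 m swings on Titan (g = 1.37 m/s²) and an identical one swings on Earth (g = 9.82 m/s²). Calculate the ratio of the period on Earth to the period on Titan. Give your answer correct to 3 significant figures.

0.374

T ∝ 1/√g, so T₂/T₁ = √(g₁/g₂) = √(1.37/9.82) = 0.374.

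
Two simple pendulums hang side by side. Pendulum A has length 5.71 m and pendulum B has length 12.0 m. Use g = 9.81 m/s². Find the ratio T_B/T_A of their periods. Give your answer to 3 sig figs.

T ∝ √L, so T_B/T_A = √(L_B/L_A) = √(12.0/5.71) = 1.45.

1.45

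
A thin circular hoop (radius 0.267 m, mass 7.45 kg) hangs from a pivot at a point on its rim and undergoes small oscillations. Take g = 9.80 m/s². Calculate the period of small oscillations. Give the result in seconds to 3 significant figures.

I_cm = mr² = 0.5311 kg·m². The pivot is at distance d = 0.267 m from the centre of mass.
By the parallel-axis theorem, I = I_cm + md² = 0.5311 + 0.5311 = 1.062 kg·m².
T = 2π√(I/(mgd)) = 2π√(1.062/(7.45 × 9.80 × 0.267)) = 1.47 s.

1.47 s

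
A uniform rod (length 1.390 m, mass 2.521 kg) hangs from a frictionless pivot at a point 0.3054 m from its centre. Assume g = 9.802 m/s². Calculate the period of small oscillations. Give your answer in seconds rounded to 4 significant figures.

1.831 s

For a physical pendulum T = 2π√(I/(mgd)), with d = 0.30540 m from pivot to centre of mass.
I_cm = mL²/12 = 2.521 × 1.390²/12 = 0.40590 kg·m²; I = I_cm + md² = 0.40590 + 2.521 × 0.30540² = 0.64103 kg·m².
T = 2π√(0.64103/(2.521 × 9.802 × 0.30540)) = 1.831 s.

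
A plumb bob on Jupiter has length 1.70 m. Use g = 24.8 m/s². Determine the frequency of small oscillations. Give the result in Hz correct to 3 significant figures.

T = 2π√(L/g) = 2π√(1.70/24.8) = 1.645 s, so f = 1/T = 0.608 Hz.

0.608 Hz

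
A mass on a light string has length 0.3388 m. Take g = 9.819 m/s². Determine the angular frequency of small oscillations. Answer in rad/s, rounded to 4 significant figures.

ω = √(g/L) = √(9.819/0.3388) = 5.383 rad/s.

5.383 rad/s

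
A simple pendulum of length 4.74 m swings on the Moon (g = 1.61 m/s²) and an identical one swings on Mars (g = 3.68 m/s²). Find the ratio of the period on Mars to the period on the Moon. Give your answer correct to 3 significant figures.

0.661

T ∝ 1/√g, so T₂/T₁ = √(g₁/g₂) = √(1.61/3.68) = 0.661.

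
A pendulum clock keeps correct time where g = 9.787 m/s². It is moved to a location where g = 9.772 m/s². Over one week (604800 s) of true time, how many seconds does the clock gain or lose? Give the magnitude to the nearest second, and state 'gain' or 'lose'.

lose 464 s

The clock's period scales as T ∝ 1/√g, so T'/T = √(9.787/9.772) = 1.00077.
In 604800 s of true time the clock registers 604800/1.00077 = 604336.4 s, so it loses 464 s.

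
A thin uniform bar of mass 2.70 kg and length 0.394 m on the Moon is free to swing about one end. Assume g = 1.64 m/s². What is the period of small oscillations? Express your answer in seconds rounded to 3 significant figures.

For a physical pendulum T = 2π√(I/(mgd)), with d = 0.1970 m from pivot to centre of mass.
I_cm = mL²/12 = 2.70 × 0.394²/12 = 0.03493 kg·m²; I = I_cm + md² = 0.03493 + 2.70 × 0.1970² = 0.1397 kg·m².
T = 2π√(0.1397/(2.70 × 1.64 × 0.1970)) = 2.51 s.

2.51 s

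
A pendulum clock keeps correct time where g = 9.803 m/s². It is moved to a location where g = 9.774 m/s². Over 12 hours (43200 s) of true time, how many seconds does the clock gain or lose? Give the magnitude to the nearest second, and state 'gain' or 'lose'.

The clock's period scales as T ∝ 1/√g, so T'/T = √(9.803/9.774) = 1.00148.
In 43200 s of true time the clock registers 43200/1.00148 = 43136.1 s, so it loses 64 s.

lose 64 s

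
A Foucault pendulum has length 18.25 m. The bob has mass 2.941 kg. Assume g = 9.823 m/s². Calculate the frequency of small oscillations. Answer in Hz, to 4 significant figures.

T = 2π√(L/g) = 2π√(18.25/9.823) = 8.5642 s, so f = 1/T = 0.1168 Hz.

0.1168 Hz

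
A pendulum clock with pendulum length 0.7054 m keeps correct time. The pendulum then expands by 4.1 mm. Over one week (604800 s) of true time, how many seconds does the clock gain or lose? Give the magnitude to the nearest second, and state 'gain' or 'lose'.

T ∝ √L, so T'/T = √(0.70950/0.7054) = 1.00290.
In 604800 s of true time the clock registers 604800/1.00290 = 603050.0 s, so it loses 1750 s.

lose 1750 s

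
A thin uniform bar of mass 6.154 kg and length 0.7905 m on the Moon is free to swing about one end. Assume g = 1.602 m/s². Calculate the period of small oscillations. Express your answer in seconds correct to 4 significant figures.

For a physical pendulum T = 2π√(I/(mgd)), with d = 0.39525 m from pivot to centre of mass.
I_cm = mL²/12 = 6.154 × 0.7905²/12 = 0.32046 kg·m²; I = I_cm + md² = 0.32046 + 6.154 × 0.39525² = 1.2819 kg·m².
T = 2π√(1.2819/(6.154 × 1.602 × 0.39525)) = 3.604 s.

3.604 s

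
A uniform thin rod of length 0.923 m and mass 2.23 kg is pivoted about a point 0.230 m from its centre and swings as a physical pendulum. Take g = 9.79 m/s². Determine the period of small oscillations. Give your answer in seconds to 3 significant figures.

For a physical pendulum T = 2π√(I/(mgd)), with d = 0.2300 m from pivot to centre of mass.
I_cm = mL²/12 = 2.23 × 0.923²/12 = 0.1583 kg·m²; I = I_cm + md² = 0.1583 + 2.23 × 0.2300² = 0.2763 kg·m².
T = 2π√(0.2763/(2.23 × 9.79 × 0.2300)) = 1.47 s.

1.47 s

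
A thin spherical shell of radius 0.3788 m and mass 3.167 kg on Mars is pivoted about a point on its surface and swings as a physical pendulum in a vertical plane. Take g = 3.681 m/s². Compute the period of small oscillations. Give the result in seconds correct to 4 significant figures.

2.602 s

I_cm = (2/3)mr² = 0.30295 kg·m². The pivot is at distance d = 0.3788 m from the centre of mass.
By the parallel-axis theorem, I = I_cm + md² = 0.30295 + 0.45443 = 0.75739 kg·m².
T = 2π√(I/(mgd)) = 2π√(0.75739/(3.167 × 3.681 × 0.3788)) = 2.602 s.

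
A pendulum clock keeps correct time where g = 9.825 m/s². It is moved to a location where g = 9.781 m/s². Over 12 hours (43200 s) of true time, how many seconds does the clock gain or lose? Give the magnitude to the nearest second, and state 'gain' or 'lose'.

The clock's period scales as T ∝ 1/√g, so T'/T = √(9.825/9.781) = 1.00225.
In 43200 s of true time the clock registers 43200/1.00225 = 43103.2 s, so it loses 97 s.

lose 97 s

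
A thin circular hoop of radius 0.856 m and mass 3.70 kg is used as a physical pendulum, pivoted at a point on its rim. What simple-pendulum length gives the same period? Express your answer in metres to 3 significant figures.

The equivalent simple-pendulum length is L_eq = I/(md), where I is about the pivot and d = 0.8560 m.
I_cm = mR² = 2.711 kg·m², so I = I_cm + md² = 2.711 + 2.711 = 5.422 kg·m².
L_eq = 5.422/(3.70 × 0.8560) = 1.71 m.

1.71 m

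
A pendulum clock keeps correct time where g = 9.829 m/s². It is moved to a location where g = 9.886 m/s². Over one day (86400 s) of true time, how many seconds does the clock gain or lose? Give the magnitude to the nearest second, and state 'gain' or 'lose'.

gain 250 s

The clock's period scales as T ∝ 1/√g, so T'/T = √(9.829/9.886) = 0.997113.
In 86400 s of true time the clock registers 86400/0.997113 = 86650.2 s, so it gains 250 s.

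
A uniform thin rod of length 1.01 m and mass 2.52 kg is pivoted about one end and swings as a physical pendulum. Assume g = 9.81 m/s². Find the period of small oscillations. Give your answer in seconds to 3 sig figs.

1.65 s

For a physical pendulum T = 2π√(I/(mgd)), with d = 0.5050 m from pivot to centre of mass.
I_cm = mL²/12 = 2.52 × 1.01²/12 = 0.2142 kg·m²; I = I_cm + md² = 0.2142 + 2.52 × 0.5050² = 0.8569 kg·m².
T = 2π√(0.8569/(2.52 × 9.81 × 0.5050)) = 1.65 s.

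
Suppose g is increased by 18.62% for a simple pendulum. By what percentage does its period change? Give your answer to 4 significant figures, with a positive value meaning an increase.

-8.183%

T ∝ 1/√g, so T'/T = 1/√(1.1862) = 0.91817.
Percentage change in T = (0.91817 − 1) × 100% = -8.183%.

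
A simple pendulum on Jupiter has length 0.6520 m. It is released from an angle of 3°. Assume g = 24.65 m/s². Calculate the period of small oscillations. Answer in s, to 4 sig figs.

T = 2π√(L/g) = 2π√(0.6520/24.65) = 2π × 0.16264 = 1.022 s.

1.022 s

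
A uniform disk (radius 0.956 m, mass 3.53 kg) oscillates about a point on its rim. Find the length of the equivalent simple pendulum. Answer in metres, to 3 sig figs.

1.43 m

The equivalent simple-pendulum length is L_eq = I/(md), where I is about the pivot and d = 0.9560 m.
I_cm = ½mR² = 1.613 kg·m², so I = I_cm + md² = 1.613 + 3.226 = 4.839 kg·m².
L_eq = 4.839/(3.53 × 0.9560) = 1.43 m.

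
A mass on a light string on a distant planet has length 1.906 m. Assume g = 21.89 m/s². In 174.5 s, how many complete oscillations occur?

94

T = 2π√(L/g) = 2π√(1.906/21.89) = 1.8540 s.
Number of complete oscillations = ⌊174.5/1.8540⌋ = ⌊94.119⌋ = 94.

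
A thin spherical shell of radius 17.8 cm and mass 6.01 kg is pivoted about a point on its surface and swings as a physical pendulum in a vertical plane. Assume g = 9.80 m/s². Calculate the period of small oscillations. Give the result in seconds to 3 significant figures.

I_cm = (2/3)mr² = 0.1269 kg·m². The pivot is at distance d = 0.178 m from the centre of mass.
By the parallel-axis theorem, I = I_cm + md² = 0.1269 + 0.1904 = 0.3174 kg·m².
T = 2π√(I/(mgd)) = 2π√(0.3174/(6.01 × 9.80 × 0.178)) = 1.09 s.

1.09 s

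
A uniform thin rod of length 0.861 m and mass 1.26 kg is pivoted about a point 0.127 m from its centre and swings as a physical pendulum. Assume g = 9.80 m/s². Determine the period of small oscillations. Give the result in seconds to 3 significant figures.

For a physical pendulum T = 2π√(I/(mgd)), with d = 0.1270 m from pivot to centre of mass.
I_cm = mL²/12 = 1.26 × 0.861²/12 = 0.07784 kg·m²; I = I_cm + md² = 0.07784 + 1.26 × 0.1270² = 0.09816 kg·m².
T = 2π√(0.09816/(1.26 × 9.80 × 0.1270)) = 1.57 s.

1.57 s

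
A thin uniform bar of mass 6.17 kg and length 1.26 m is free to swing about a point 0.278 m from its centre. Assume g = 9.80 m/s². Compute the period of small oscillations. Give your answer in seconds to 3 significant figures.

For a physical pendulum T = 2π√(I/(mgd)), with d = 0.2780 m from pivot to centre of mass.
I_cm = mL²/12 = 6.17 × 1.26²/12 = 0.8163 kg·m²; I = I_cm + md² = 0.8163 + 6.17 × 0.2780² = 1.293 kg·m².
T = 2π√(1.293/(6.17 × 9.80 × 0.2780)) = 1.74 s.

1.74 s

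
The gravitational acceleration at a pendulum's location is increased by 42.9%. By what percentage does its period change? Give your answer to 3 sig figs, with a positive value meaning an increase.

T ∝ 1/√g, so T'/T = 1/√(1.429) = 0.8365.
Percentage change in T = (0.8365 − 1) × 100% = -16.3%.

-16.3%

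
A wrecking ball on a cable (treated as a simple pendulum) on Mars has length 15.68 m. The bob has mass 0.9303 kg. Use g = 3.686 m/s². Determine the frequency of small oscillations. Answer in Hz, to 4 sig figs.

T = 2π√(L/g) = 2π√(15.68/3.686) = 12.959 s, so f = 1/T = 0.07717 Hz.

0.07717 Hz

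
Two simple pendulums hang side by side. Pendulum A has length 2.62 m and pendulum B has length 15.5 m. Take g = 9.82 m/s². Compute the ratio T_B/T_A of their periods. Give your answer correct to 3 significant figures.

2.43

T ∝ √L, so T_B/T_A = √(L_B/L_A) = √(15.5/2.62) = 2.43.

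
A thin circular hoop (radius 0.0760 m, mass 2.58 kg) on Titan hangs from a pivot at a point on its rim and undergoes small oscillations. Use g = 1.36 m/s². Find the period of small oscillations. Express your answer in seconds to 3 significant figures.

2.10 s

I_cm = mr² = 0.01490 kg·m². The pivot is at distance d = 0.0760 m from the centre of mass.
By the parallel-axis theorem, I = I_cm + md² = 0.01490 + 0.01490 = 0.02980 kg·m².
T = 2π√(I/(mgd)) = 2π√(0.02980/(2.58 × 1.36 × 0.0760)) = 2.10 s.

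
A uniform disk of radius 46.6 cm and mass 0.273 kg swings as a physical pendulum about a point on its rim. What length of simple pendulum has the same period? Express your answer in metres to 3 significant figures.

0.699 m

The equivalent simple-pendulum length is L_eq = I/(md), where I is about the pivot and d = 0.4660 m.
I_cm = ½mR² = 0.02964 kg·m², so I = I_cm + md² = 0.02964 + 0.05928 = 0.08893 kg·m².
L_eq = 0.08893/(0.273 × 0.4660) = 0.699 m.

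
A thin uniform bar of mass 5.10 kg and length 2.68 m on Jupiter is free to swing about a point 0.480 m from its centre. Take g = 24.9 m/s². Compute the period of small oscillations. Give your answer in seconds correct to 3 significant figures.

1.65 s

For a physical pendulum T = 2π√(I/(mgd)), with d = 0.4800 m from pivot to centre of mass.
I_cm = mL²/12 = 5.10 × 2.68²/12 = 3.053 kg·m²; I = I_cm + md² = 3.053 + 5.10 × 0.4800² = 4.228 kg·m².
T = 2π√(4.228/(5.10 × 24.9 × 0.4800)) = 1.65 s.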